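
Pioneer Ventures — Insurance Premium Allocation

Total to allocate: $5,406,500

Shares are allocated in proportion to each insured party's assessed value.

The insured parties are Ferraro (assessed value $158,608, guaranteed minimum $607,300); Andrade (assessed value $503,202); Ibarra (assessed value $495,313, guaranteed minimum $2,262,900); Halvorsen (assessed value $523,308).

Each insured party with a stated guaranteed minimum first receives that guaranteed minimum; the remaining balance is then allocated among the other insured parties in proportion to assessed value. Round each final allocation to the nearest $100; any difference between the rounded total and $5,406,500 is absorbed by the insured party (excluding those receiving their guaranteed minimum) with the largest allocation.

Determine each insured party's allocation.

Ferraro: $607,300 | Andrade: $1,243,300 | Ibarra: $2,262,900 | Halvorsen: $1,293,000

Guaranteed amounts: Ferraro $607,300; Ibarra $2,262,900. Remaining pool $2,536,300.
Remaining pool split over remaining assessed value 1,026,510: Andrade 1,243,311.06 → $1,243,300; Halvorsen 1,292,988.94 → $1,293,000.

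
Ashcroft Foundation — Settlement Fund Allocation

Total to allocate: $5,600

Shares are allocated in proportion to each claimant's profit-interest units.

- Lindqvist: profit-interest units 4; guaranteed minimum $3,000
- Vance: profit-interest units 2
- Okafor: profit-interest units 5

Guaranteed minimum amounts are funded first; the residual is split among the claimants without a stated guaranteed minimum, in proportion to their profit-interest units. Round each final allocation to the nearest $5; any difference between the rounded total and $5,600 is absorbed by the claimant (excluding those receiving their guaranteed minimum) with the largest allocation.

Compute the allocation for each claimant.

Lindqvist: $3,000 · Vance: $745 · Okafor: $1,855

Fund the minimums — Lindqvist $3,000. Remaining pool $2,600.
Remaining pool split over remaining profit-interest units 7: Vance 742.86 → $745; Okafor 1,857.14 → $1,855.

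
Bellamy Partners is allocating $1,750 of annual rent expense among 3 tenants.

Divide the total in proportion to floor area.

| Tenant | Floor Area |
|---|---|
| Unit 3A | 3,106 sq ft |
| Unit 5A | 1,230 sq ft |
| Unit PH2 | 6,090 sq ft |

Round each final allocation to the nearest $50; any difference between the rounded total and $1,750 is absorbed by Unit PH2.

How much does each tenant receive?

Unit 3A: $500 · Unit 5A: $200 · Unit PH2: $1,050

Combined floor area = 10,426.
Pro-rata amounts: Unit 3A 3,106/10,426 × $1,750 = 521.34; Unit 5A 1,230/10,426 × $1,750 = 206.46; Unit PH2 6,090/10,426 × $1,750 = 1,022.20.
Rounded to nearest $50: Unit 3A $500; Unit 5A $200; Unit PH2 $1,000. Sum = $1,700.
Difference $1,750 − $1,700 = +$50 applied to Unit PH2: Unit PH2 becomes $1,050.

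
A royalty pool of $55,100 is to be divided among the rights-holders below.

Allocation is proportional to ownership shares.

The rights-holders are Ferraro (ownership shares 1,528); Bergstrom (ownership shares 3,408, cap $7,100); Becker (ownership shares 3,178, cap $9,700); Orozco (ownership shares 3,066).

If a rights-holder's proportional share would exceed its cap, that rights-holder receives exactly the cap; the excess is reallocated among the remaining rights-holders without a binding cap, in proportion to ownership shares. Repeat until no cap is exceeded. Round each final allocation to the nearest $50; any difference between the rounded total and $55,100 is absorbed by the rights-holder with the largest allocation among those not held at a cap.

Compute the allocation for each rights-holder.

Ferraro: $12,750; Bergstrom: $7,100; Becker: $9,700; Orozco: $25,550

Sum of ownership shares: 11,180.
Proportional shares (ignoring caps): Ferraro 7,530.66; Bergstrom 16,796.14; Becker 15,662.59; Orozco 15,110.61.
Held at cap: Bergstrom ($7,100), Becker ($9,700); balance $38,300 reallocated over remaining ownership shares 4,594.
Redistributed shares: Ferraro 12,738.88 → $12,750; Orozco 25,561.12 → $25,550.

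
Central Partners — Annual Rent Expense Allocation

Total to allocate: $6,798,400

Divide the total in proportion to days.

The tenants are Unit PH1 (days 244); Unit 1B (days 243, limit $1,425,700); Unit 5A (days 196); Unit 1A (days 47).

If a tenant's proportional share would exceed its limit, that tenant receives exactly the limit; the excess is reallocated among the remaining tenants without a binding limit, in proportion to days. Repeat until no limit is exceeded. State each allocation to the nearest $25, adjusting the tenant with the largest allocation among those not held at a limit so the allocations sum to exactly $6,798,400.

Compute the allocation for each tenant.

Unit PH1: $2,691,850 · Unit 1B: $1,425,700 · Unit 5A: $2,162,325 · Unit 1A: $518,525

Combined days = 730.
Pro-rata shares before constraints: Unit PH1 2,272,341.92; Unit 1B 2,263,029.04; Unit 5A 1,825,323.84; Unit 1A 437,705.21.
Capped: Unit 1B ($1,425,700); remaining pool $5,372,700 reallocated over remaining days 487.
Shares after redistribution: Unit PH1 2,691,866.12 → $2,691,875; Unit 5A 2,162,318.69 → $2,162,325; Unit 1A 518,515.20 → $518,525.
Rounding difference −$25 applied to Unit PH1 → $2,691,850.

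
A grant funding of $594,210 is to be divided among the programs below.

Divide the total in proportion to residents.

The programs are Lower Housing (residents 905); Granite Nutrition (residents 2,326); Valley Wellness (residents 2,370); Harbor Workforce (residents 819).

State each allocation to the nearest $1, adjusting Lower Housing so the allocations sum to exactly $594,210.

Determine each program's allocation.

Combined residents = 6,420.
Raw shares: Lower Housing 905/6,420 × $594,210 = 83,763.25; Granite Nutrition 2,326/6,420 × $594,210 = 215,285.43; Valley Wellness 2,370/6,420 × $594,210 = 219,357.90; Harbor Workforce 819/6,420 × $594,210 = 75,803.43.
After rounding ($1): Lower Housing $83,763; Granite Nutrition $215,285; Valley Wellness $219,358; Harbor Workforce $75,803. Sum = $594,209.
Difference $594,210 − $594,209 = +$1 applied to Lower Housing: Lower Housing becomes $83,764.

Lower Housing: $83,764 · Granite Nutrition: $215,285 · Valley Wellness: $219,358 · Harbor Workforce: $75,803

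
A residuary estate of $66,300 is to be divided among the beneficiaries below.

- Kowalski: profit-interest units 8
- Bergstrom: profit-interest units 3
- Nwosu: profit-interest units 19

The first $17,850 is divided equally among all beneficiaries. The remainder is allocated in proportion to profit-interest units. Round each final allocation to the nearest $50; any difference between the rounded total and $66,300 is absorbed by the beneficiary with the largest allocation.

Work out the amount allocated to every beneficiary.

Equal tier: $17,850 ÷ 3 = $5,950 apiece.
Remainder $48,450 by profit-interest units (total 30): Kowalski 12,920.00 → $12,900; Bergstrom 4,845.00 → $4,850; Nwosu 30,685.00 → $30,700.
Totals: Kowalski $5,950 + $12,900 = $18,850; Bergstrom $5,950 + $4,850 = $10,800; Nwosu $5,950 + $30,700 = $36,650.

Kowalski: $18,850 | Bergstrom: $10,800 | Nwosu: $36,650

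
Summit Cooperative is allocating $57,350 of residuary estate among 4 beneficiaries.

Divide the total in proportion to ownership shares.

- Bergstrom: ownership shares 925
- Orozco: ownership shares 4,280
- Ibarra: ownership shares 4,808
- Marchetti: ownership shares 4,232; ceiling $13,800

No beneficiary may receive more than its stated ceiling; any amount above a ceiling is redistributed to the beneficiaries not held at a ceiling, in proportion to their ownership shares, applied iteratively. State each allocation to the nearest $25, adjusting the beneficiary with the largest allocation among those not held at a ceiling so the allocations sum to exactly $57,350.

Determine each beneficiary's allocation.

Bergstrom: $4,025 · Orozco: $18,625 · Ibarra: $20,900 · Marchetti: $13,800

Ownership shares total: 14,245.
Pro-rata shares before constraints: Bergstrom 3,724.03; Orozco 17,231.17; Ibarra 19,356.88; Marchetti 17,037.92.
Cap binds for Marchetti ($13,800); residual $43,550 reallocated over remaining ownership shares 10,013.
Shares after redistribution: Bergstrom 4,023.14 → $4,025; Orozco 18,615.20 → $18,625; Ibarra 20,911.65 → $20,900.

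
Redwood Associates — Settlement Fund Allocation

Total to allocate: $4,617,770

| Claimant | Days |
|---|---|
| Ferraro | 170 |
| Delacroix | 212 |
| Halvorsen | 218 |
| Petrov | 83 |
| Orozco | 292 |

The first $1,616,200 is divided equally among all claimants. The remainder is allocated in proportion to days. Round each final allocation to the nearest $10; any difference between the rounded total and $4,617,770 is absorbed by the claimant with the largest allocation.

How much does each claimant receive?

Ferraro: $846,590 | Delacroix: $975,890 | Halvorsen: $994,360 | Petrov: $578,760 | Orozco: $1,222,170

Equal tier: $1,616,200 ÷ 5 = $323,240 apiece.
Remainder $3,001,570 by days (total 975): Ferraro 523,350.67 → $523,350; Delacroix 652,649.07 → $652,650; Halvorsen 671,120.27 → $671,120; Petrov 255,518.27 → $255,520; Orozco 898,931.73 → $898,930.
Totals: Ferraro $323,240 + $523,350 = $846,590; Delacroix $323,240 + $652,650 = $975,890; Halvorsen $323,240 + $671,120 = $994,360; Petrov $323,240 + $255,520 = $578,760; Orozco $323,240 + $898,930 = $1,222,170.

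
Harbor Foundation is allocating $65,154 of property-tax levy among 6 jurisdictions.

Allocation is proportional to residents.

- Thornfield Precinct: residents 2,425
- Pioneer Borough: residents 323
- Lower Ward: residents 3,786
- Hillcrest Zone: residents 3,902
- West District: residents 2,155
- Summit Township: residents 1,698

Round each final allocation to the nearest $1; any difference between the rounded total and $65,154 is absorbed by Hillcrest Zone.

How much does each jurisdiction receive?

Thornfield Precinct: $11,057 · Pioneer Borough: $1,473 · Lower Ward: $17,263 · Hillcrest Zone: $17,793 · West District: $9,826 · Summit Township: $7,742

Residents total: 14,289.
Unrounded shares: Thornfield Precinct 2,425/14,289 × $65,154 = 11,057.35; Pioneer Borough 323/14,289 × $65,154 = 1,472.79; Lower Ward 3,786/14,289 × $65,154 = 17,263.14; Hillcrest Zone 3,902/14,289 × $65,154 = 17,792.07; West District 2,155/14,289 × $65,154 = 9,826.22; Summit Township 1,698/14,289 × $65,154 = 7,742.42.
Rounded to nearest $1: Thornfield Precinct $11,057; Pioneer Borough $1,473; Lower Ward $17,263; Hillcrest Zone $17,792; West District $9,826; Summit Township $7,742. Sum = $65,153.
Difference $65,154 − $65,153 = +$1 applied to Hillcrest Zone: Hillcrest Zone becomes $17,793.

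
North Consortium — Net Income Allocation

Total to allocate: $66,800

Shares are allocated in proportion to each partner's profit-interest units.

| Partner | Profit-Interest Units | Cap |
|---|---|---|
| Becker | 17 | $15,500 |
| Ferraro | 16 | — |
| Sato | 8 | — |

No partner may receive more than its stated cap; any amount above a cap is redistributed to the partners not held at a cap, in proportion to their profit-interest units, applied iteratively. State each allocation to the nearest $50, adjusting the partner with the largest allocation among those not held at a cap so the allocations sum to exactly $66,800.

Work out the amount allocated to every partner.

Becker: $15,500 | Ferraro: $34,200 | Sato: $17,100

Total profit-interest units = 41.
Pro-rata shares before constraints: Becker 27,697.56; Ferraro 26,068.29; Sato 13,034.15.
Cap binds for Becker ($15,500); remaining pool $51,300 reallocated over remaining profit-interest units 24.
Remaining shares: Ferraro 34,200.00 → $34,200; Sato 17,100.00 → $17,100.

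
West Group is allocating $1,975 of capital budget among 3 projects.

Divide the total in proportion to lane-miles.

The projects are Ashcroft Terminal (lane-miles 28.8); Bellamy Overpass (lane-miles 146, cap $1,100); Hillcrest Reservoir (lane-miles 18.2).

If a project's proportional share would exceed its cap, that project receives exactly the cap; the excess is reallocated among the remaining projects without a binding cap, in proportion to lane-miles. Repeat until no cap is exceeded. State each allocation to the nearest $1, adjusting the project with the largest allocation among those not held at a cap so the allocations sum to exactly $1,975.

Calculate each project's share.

Lane-miles total: 193.
Unconstrained shares: Ashcroft Terminal 294.72; Bellamy Overpass 1,494.04; Hillcrest Reservoir 186.24.
Cap binds for Bellamy Overpass ($1,100); residual $875 reallocated over remaining lane-miles 47.
Remaining shares: Ashcroft Terminal 536.17 → $536; Hillcrest Reservoir 338.83 → $339.

Ashcroft Terminal: $536 | Bellamy Overpass: $1,100 | Hillcrest Reservoir: $339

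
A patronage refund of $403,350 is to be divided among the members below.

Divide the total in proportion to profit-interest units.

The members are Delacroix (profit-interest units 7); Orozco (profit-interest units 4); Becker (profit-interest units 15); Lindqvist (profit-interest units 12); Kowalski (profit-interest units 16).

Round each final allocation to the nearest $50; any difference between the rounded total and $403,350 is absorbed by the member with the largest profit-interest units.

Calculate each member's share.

Delacroix: $52,300 | Orozco: $29,900 | Becker: $112,050 | Lindqvist: $89,650 | Kowalski: $119,450

Profit-interest units total: 7 + 4 + 15 + 12 + 16 = 54.
Unrounded shares: Delacroix 52,286.11; Orozco 29,877.78; Becker 112,041.67; Lindqvist 89,633.33; Kowalski 119,511.11.
At nearest $50: Delacroix $52,300; Orozco $29,900; Becker $112,050; Lindqvist $89,650; Kowalski $119,500. Sum = $403,400.
Difference $403,350 − $403,400 = −$50 applied to largest profit-interest units (Kowalski): Kowalski becomes $119,450.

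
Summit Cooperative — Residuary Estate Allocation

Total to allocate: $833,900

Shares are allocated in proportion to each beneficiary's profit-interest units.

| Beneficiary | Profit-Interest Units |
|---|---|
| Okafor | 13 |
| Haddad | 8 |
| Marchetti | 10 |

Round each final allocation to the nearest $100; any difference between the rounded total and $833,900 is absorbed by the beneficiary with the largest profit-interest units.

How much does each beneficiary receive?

Sum of profit-interest units: 13 + 8 + 10 = 31.
Proportional shares: Okafor 349,700.00; Haddad 215,200.00; Marchetti 269,000.00.
After rounding ($100): Okafor $349,700; Haddad $215,200; Marchetti $269,000. Sum = $833,900.
Rounded total matches; no reconciliation needed.

Okafor: $349,700; Haddad: $215,200; Marchetti: $269,000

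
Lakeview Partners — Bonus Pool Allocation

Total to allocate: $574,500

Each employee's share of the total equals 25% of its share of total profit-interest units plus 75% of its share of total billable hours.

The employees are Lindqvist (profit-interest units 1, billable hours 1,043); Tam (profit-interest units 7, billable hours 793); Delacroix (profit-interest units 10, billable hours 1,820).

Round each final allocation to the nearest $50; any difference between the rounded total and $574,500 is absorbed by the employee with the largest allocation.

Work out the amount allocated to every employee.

Lindqvist: $130,900; Tam: $149,300; Delacroix: $294,300

Profit-interest units total 18; billable hours total 3,656.
Composite weights (25% profit-interest units + 75% billable hours): Lindqvist 0.2279; Tam 0.2599; Delacroix 0.5122.
Pro-rata amounts: Lindqvist 130,901.11; Tam 149,312.56; Delacroix 294,286.33.
After rounding ($50): Lindqvist $130,900; Tam $149,300; Delacroix $294,300. Sum = $574,500.
No rounding difference to absorb.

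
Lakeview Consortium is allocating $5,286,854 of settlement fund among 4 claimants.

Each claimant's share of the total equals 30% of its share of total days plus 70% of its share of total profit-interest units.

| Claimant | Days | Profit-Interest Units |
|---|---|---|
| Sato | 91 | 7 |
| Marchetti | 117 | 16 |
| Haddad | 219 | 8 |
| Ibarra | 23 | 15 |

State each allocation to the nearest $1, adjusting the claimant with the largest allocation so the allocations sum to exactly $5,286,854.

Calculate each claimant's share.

Sato: $883,901; Marchetti: $1,699,608; Haddad: $1,415,498; Ibarra: $1,287,847

Totals — days 450, profit-interest units 46.
Combined weights (30% days + 70% profit-interest units): Sato 0.1672; Marchetti 0.3215; Haddad 0.2677; Ibarra 0.2436.
Proportional shares: Sato 883,900.69; Marchetti 1,699,608.63; Haddad 1,415,497.69; Ibarra 1,287,846.99.
At nearest $1: Sato $883,901; Marchetti $1,699,609; Haddad $1,415,498; Ibarra $1,287,847. Sum = $5,286,855.
Difference $5,286,854 − $5,286,855 = −$1 applied to largest allocation (Marchetti): Marchetti becomes $1,699,608.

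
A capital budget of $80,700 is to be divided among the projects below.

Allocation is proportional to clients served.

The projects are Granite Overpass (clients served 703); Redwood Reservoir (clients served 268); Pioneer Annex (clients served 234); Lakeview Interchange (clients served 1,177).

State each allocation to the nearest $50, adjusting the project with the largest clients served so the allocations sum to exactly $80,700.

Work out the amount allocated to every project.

Combined clients served = 2,382.
Unrounded shares: Granite Overpass 703/2,382 × $80,700 = 23,817.00; Redwood Reservoir 268/2,382 × $80,700 = 9,079.60; Pioneer Annex 234/2,382 × $80,700 = 7,927.71; Lakeview Interchange 1,177/2,382 × $80,700 = 39,875.69.
After rounding ($50): Granite Overpass $23,800; Redwood Reservoir $9,100; Pioneer Annex $7,950; Lakeview Interchange $39,900. Sum = $80,750.
Difference $80,700 − $80,750 = −$50 applied to largest clients served (Lakeview Interchange): Lakeview Interchange becomes $39,850.

Granite Overpass: $23,800; Redwood Reservoir: $9,100; Pioneer Annex: $7,950; Lakeview Interchange: $39,850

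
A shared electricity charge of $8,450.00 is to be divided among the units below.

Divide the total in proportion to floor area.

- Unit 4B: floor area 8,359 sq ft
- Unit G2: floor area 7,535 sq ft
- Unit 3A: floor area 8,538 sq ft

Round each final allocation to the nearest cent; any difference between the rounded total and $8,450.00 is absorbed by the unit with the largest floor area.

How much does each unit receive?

Floor area total: 8,359 + 7,535 + 8,538 = 24,432.
Raw shares: Unit 4B 2,891.0261; Unit G2 2,606.0392; Unit 3A 2,952.9347.
At nearest cent: Unit 4B $2,891.03; Unit G2 $2,606.04; Unit 3A $2,952.93. Sum = $8,450.00.
Sum already equals the total — no adjustment.

Unit 4B: $2,891.03; Unit G2: $2,606.04; Unit 3A: $2,952.93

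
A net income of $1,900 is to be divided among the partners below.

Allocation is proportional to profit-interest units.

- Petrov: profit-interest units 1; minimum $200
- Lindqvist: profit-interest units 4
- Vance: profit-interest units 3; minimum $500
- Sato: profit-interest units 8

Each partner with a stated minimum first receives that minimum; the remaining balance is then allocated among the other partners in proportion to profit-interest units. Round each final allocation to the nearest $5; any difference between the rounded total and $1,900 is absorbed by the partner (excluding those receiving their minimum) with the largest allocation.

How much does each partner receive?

Petrov: $200 | Lindqvist: $400 | Vance: $500 | Sato: $800

Fund the minimums — Petrov $200; Vance $500. Balance $1,200.
Balance split over remaining profit-interest units 12: Lindqvist 400.00 → $400; Sato 800.00 → $800.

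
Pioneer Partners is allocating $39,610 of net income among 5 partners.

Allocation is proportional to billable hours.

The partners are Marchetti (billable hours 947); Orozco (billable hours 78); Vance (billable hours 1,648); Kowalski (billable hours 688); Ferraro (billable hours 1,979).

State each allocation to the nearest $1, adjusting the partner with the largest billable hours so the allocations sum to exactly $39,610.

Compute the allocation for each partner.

Combined billable hours = 5,340.
Unrounded shares: Marchetti 947/5,340 × $39,610 = 7,024.47; Orozco 78/5,340 × $39,610 = 578.57; Vance 1,648/5,340 × $39,610 = 12,224.21; Kowalski 688/5,340 × $39,610 = 5,103.31; Ferraro 1,979/5,340 × $39,610 = 14,679.44.
After rounding ($1): Marchetti $7,024; Orozco $579; Vance $12,224; Kowalski $5,103; Ferraro $14,679. Sum = $39,609.
Difference $39,610 − $39,609 = +$1 applied to largest billable hours (Ferraro): Ferraro becomes $14,680.

Marchetti: $7,024 · Orozco: $579 · Vance: $12,224 · Kowalski: $5,103 · Ferraro: $14,680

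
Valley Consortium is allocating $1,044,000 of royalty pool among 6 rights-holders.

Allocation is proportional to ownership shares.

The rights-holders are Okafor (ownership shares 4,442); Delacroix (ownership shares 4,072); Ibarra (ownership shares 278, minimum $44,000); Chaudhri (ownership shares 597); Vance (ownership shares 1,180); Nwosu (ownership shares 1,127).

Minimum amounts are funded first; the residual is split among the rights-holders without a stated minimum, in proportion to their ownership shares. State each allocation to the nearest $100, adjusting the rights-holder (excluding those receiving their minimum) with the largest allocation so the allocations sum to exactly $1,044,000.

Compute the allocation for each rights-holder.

Okafor: $389,100 · Delacroix: $356,600 · Ibarra: $44,000 · Chaudhri: $52,300 · Vance: $103,300 · Nwosu: $98,700

Fund the minimums — Ibarra $44,000. Residual $1,000,000.
Residual split over remaining ownership shares 11,418: Okafor 389,034.86 → $389,000; Delacroix 356,629.88 → $356,600; Chaudhri 52,285.86 → $52,300; Vance 103,345.59 → $103,300; Nwosu 98,703.80 → $98,700.
Rounding difference +$100 applied to Okafor → $389,100.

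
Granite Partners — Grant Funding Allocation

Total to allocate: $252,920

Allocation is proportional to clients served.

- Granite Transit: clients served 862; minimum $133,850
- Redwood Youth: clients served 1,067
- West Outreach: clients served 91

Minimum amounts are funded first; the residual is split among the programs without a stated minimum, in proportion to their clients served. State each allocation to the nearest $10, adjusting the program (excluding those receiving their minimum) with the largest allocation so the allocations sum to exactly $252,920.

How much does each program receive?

Granite Transit: $133,850 | Redwood Youth: $109,710 | West Outreach: $9,360

Guaranteed amounts: Granite Transit $133,850. Balance $119,070.
Balance split over remaining clients served 1,158: Redwood Youth 109,713.03 → $109,710; West Outreach 9,356.97 → $9,360.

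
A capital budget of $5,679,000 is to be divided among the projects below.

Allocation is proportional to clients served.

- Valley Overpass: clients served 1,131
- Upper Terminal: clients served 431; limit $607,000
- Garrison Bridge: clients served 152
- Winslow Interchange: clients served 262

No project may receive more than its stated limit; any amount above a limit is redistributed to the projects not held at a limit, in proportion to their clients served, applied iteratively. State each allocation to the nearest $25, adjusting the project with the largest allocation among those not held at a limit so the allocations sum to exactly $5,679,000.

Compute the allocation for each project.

Combined clients served = 1,976.
Unconstrained shares: Valley Overpass 3,250,480.26; Upper Terminal 1,238,688.77; Garrison Bridge 436,846.15; Winslow Interchange 752,984.82.
Capped: Upper Terminal ($607,000); balance $5,072,000 reallocated over remaining clients served 1,545.
Shares after redistribution: Valley Overpass 3,712,900.97 → $3,712,900; Garrison Bridge 498,992.88 → $499,000; Winslow Interchange 860,106.15 → $860,100.

Valley Overpass: $3,712,900 | Upper Terminal: $607,000 | Garrison Bridge: $499,000 | Winslow Interchange: $860,100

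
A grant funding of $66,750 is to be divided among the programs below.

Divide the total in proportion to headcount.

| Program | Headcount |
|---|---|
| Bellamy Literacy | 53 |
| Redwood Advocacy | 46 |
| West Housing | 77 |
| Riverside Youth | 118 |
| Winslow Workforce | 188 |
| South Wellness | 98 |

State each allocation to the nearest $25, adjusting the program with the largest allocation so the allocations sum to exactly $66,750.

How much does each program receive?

Sum of headcount: 580.
Proportional shares: Bellamy Literacy 53/580 × $66,750 = 6,099.57; Redwood Advocacy 46/580 × $66,750 = 5,293.97; West Housing 77/580 × $66,750 = 8,861.64; Riverside Youth 118/580 × $66,750 = 13,580.17; Winslow Workforce 188/580 × $66,750 = 21,636.21; South Wellness 98/580 × $66,750 = 11,278.45.
After rounding ($25): Bellamy Literacy $6,100; Redwood Advocacy $5,300; West Housing $8,850; Riverside Youth $13,575; Winslow Workforce $21,625; South Wellness $11,275. Sum = $66,725.
Difference $66,750 − $66,725 = +$25 applied to largest allocation (Winslow Workforce): Winslow Workforce becomes $21,650.

Bellamy Literacy: $6,100; Redwood Advocacy: $5,300; West Housing: $8,850; Riverside Youth: $13,575; Winslow Workforce: $21,650; South Wellness: $11,275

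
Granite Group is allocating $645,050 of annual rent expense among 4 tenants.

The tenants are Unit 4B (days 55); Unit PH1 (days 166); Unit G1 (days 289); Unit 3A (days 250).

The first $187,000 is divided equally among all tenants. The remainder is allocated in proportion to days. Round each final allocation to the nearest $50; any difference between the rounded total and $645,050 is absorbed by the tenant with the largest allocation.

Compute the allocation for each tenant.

Equal tier: $187,000 ÷ 4 = $46,750 apiece.
Remainder $458,050 by days (total 760): Unit 4B 33,148.36 → $33,150; Unit PH1 100,047.76 → $100,050; Unit G1 174,179.54 → $174,200; Unit 3A 150,674.34 → $150,650.
Totals: Unit 4B $46,750 + $33,150 = $79,900; Unit PH1 $46,750 + $100,050 = $146,800; Unit G1 $46,750 + $174,200 = $220,950; Unit 3A $46,750 + $150,650 = $197,400.

Unit 4B: $79,900; Unit PH1: $146,800; Unit G1: $220,950; Unit 3A: $197,400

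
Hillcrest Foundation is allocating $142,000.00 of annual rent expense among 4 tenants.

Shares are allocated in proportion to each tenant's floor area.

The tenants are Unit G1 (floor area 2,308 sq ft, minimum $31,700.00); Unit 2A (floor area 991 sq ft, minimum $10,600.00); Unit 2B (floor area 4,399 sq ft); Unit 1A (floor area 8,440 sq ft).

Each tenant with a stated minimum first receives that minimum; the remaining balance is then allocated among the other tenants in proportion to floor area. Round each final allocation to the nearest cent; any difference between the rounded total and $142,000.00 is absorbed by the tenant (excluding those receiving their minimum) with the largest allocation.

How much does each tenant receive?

Unit G1: $31,700.00 | Unit 2A: $10,600.00 | Unit 2B: $34,160.00 | Unit 1A: $65,540.00

Guaranteed amounts: Unit G1 $31,700.00; Unit 2A $10,600.00. Balance $99,700.00.
Balance split over remaining floor area 12,839: Unit 2B 34,160.0047 → $34,160.00; Unit 1A 65,539.9953 → $65,540.00.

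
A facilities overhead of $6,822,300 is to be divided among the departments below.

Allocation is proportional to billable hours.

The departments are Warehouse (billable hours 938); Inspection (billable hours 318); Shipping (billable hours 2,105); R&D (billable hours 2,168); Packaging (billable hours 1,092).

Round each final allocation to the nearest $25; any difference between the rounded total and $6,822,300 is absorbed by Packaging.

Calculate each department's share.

Billable hours total: 6,621.
Pro-rata amounts: Warehouse 938/6,621 × $6,822,300 = 966,518.26; Inspection 318/6,621 × $6,822,300 = 327,668.24; Shipping 2,105/6,621 × $6,822,300 = 2,168,998.87; R&D 2,168/6,621 × $6,822,300 = 2,233,914.27; Packaging 1,092/6,621 × $6,822,300 = 1,125,200.36.
At nearest $25: Warehouse $966,525; Inspection $327,675; Shipping $2,169,000; R&D $2,233,925; Packaging $1,125,200. Sum = $6,822,325.
Difference $6,822,300 − $6,822,325 = −$25 applied to Packaging: Packaging becomes $1,125,175.

Warehouse: $966,525 · Inspection: $327,675 · Shipping: $2,169,000 · R&D: $2,233,925 · Packaging: $1,125,175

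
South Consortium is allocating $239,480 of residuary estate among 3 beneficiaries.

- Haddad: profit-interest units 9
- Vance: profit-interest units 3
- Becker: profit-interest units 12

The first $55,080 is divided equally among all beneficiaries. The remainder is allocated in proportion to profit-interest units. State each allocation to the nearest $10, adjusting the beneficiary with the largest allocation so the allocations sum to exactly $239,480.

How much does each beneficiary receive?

Haddad: $87,510 | Vance: $41,410 | Becker: $110,560

First tranche $55,080 split equally: $18,360 each.
Remainder $184,400 by profit-interest units (total 24): Haddad 69,150.00 → $69,150; Vance 23,050.00 → $23,050; Becker 92,200.00 → $92,200.
Totals: Haddad $18,360 + $69,150 = $87,510; Vance $18,360 + $23,050 = $41,410; Becker $18,360 + $92,200 = $110,560.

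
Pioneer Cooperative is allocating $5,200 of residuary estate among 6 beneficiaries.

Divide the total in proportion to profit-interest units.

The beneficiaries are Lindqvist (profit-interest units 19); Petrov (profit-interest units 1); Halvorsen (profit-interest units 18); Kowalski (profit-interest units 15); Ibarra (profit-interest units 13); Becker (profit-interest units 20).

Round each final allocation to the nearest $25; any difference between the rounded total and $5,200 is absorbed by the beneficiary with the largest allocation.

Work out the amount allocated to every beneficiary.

Total profit-interest units = 86.
Proportional shares: Lindqvist 19/86 × $5,200 = 1,148.84; Petrov 1/86 × $5,200 = 60.47; Halvorsen 18/86 × $5,200 = 1,088.37; Kowalski 15/86 × $5,200 = 906.98; Ibarra 13/86 × $5,200 = 786.05; Becker 20/86 × $5,200 = 1,209.30.
Rounded to nearest $25: Lindqvist $1,150; Petrov $50; Halvorsen $1,100; Kowalski $900; Ibarra $775; Becker $1,200. Sum = $5,175.
Difference $5,200 − $5,175 = +$25 applied to largest allocation (Becker): Becker becomes $1,225.

Lindqvist: $1,150 · Petrov: $50 · Halvorsen: $1,100 · Kowalski: $900 · Ibarra: $775 · Becker: $1,225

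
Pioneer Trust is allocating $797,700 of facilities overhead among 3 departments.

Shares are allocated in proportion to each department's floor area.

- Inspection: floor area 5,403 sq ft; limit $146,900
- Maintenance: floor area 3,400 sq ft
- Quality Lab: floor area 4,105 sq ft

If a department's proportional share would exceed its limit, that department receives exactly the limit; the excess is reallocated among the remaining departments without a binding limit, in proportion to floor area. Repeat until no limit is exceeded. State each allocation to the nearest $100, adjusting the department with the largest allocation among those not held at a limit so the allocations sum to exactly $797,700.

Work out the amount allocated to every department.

Inspection: $146,900 | Maintenance: $294,800 | Quality Lab: $356,000

Total floor area = 12,908.
Unconstrained shares: Inspection 333,899.37; Maintenance 210,116.21; Quality Lab 253,684.42.
Held at cap: Inspection ($146,900); remaining pool $650,800 reallocated over remaining floor area 7,505.
Remaining shares: Maintenance 294,832.78 → $294,800; Quality Lab 355,967.22 → $356,000.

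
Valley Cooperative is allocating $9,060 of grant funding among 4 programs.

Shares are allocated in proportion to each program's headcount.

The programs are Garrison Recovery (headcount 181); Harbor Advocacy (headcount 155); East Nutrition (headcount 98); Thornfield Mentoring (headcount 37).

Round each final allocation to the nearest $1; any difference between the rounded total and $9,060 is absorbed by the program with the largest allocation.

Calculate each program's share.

Garrison Recovery: $3,481 | Harbor Advocacy: $2,982 | East Nutrition: $1,885 | Thornfield Mentoring: $712

Total headcount = 471.
Unrounded shares: Garrison Recovery 181/471 × $9,060 = 3,481.66; Harbor Advocacy 155/471 × $9,060 = 2,981.53; East Nutrition 98/471 × $9,060 = 1,885.10; Thornfield Mentoring 37/471 × $9,060 = 711.72.
At nearest $1: Garrison Recovery $3,482; Harbor Advocacy $2,982; East Nutrition $1,885; Thornfield Mentoring $712. Sum = $9,061.
Difference $9,060 − $9,061 = −$1 applied to largest allocation (Garrison Recovery): Garrison Recovery becomes $3,481.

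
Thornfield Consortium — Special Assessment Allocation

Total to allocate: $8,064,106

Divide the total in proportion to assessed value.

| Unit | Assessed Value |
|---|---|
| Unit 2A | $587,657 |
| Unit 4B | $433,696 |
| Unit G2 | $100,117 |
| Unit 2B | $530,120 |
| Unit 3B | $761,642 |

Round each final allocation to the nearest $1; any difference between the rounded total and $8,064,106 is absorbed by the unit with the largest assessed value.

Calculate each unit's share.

Unit 2A: $1,963,727 · Unit 4B: $1,449,248 · Unit G2: $334,553 · Unit 2B: $1,771,460 · Unit 3B: $2,545,118

Total assessed value = 587,657 + 433,696 + 100,117 + 530,120 + 761,642 = 2,413,232.
Unrounded shares: Unit 2A 1,963,726.79; Unit 4B 1,449,247.53; Unit G2 334,553.04; Unit 2B 1,771,459.96; Unit 3B 2,545,118.67.
Rounded to nearest $1: Unit 2A $1,963,727; Unit 4B $1,449,248; Unit G2 $334,553; Unit 2B $1,771,460; Unit 3B $2,545,119. Sum = $8,064,107.
Difference $8,064,106 − $8,064,107 = −$1 applied to largest assessed value (Unit 3B): Unit 3B becomes $2,545,118.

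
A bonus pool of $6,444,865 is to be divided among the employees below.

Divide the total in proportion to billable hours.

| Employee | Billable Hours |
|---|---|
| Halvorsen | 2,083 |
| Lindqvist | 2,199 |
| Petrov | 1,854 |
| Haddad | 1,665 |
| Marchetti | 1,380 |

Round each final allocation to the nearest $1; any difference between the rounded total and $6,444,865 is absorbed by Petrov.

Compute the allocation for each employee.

Combined billable hours = 9,181.
Unrounded shares: Halvorsen 2,083/9,181 × $6,444,865 = 1,462,221.30; Lindqvist 2,199/9,181 × $6,444,865 = 1,543,650.82; Petrov 1,854/9,181 × $6,444,865 = 1,301,468.22; Haddad 1,665/9,181 × $6,444,865 = 1,168,794.27; Marchetti 1,380/9,181 × $6,444,865 = 968,730.39.
After rounding ($1): Halvorsen $1,462,221; Lindqvist $1,543,651; Petrov $1,301,468; Haddad $1,168,794; Marchetti $968,730. Sum = $6,444,864.
Difference $6,444,865 − $6,444,864 = +$1 applied to Petrov: Petrov becomes $1,301,469.

Halvorsen: $1,462,221 | Lindqvist: $1,543,651 | Petrov: $1,301,469 | Haddad: $1,168,794 | Marchetti: $968,730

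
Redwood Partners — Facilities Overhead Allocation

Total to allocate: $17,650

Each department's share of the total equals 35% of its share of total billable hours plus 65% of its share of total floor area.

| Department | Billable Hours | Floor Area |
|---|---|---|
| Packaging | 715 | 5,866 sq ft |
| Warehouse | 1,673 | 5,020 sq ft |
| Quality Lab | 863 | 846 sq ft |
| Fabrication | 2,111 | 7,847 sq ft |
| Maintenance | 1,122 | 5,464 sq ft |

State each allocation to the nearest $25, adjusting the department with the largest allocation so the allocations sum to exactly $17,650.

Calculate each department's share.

Packaging: $3,375 · Warehouse: $3,900 · Quality Lab: $1,200 · Fabrication: $5,600 · Maintenance: $3,575

Totals — billable hours 6,484, floor area 25,043.
Combined weights (35% billable hours + 65% floor area): Packaging 0.1908; Warehouse 0.2206; Quality Lab 0.0685; Fabrication 0.3176; Maintenance 0.2024.
Unrounded shares: Packaging 3,368.49; Warehouse 3,893.64; Quality Lab 1,209.77; Fabrication 5,606.02; Maintenance 3,572.09.
After rounding ($25): Packaging $3,375; Warehouse $3,900; Quality Lab $1,200; Fabrication $5,600; Maintenance $3,575. Sum = $17,650.
No rounding difference to absorb.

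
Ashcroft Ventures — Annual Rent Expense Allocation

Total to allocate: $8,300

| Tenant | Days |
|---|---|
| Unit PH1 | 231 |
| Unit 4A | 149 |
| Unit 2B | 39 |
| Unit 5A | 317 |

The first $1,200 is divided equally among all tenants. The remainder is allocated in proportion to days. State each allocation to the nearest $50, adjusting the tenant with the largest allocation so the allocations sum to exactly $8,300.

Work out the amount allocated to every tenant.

First tranche $1,200 split equally: $300 each.
Remainder $7,100 by days (total 736): Unit PH1 2,228.40 → $2,250; Unit 4A 1,437.36 → $1,450; Unit 2B 376.22 → $400; Unit 5A 3,058.02 → $3,050.
Rounding difference −$50 on remainder applied to Unit 5A.
Totals: Unit PH1 $300 + $2,250 = $2,550; Unit 4A $300 + $1,450 = $1,750; Unit 2B $300 + $400 = $700; Unit 5A $300 + $3,000 = $3,300.

Unit PH1: $2,550 · Unit 4A: $1,750 · Unit 2B: $700 · Unit 5A: $3,300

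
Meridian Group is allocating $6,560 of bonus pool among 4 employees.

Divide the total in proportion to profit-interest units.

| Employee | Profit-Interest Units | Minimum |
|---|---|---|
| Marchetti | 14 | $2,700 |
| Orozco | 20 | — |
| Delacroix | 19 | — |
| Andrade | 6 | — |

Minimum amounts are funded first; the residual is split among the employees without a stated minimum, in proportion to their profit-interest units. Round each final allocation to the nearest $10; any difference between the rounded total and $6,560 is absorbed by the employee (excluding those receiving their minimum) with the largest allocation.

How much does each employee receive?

Marchetti: $2,700 · Orozco: $1,720 · Delacroix: $1,630 · Andrade: $510

Minimums first: Marchetti $2,700. Balance $3,860.
Balance split over remaining profit-interest units 45: Orozco 1,715.56 → $1,720; Delacroix 1,629.78 → $1,630; Andrade 514.67 → $510.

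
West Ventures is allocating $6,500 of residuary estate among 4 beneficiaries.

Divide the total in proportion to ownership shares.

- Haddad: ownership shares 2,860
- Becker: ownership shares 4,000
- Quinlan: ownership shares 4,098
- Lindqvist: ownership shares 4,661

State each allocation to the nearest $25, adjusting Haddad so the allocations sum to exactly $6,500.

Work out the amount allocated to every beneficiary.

Ownership shares total: 15,619.
Raw shares: Haddad 2,860/15,619 × $6,500 = 1,190.22; Becker 4,000/15,619 × $6,500 = 1,664.64; Quinlan 4,098/15,619 × $6,500 = 1,705.42; Lindqvist 4,661/15,619 × $6,500 = 1,939.72.
At nearest $25: Haddad $1,200; Becker $1,675; Quinlan $1,700; Lindqvist $1,950. Sum = $6,525.
Difference $6,500 − $6,525 = −$25 applied to Haddad: Haddad becomes $1,175.

Haddad: $1,175 · Becker: $1,675 · Quinlan: $1,700 · Lindqvist: $1,950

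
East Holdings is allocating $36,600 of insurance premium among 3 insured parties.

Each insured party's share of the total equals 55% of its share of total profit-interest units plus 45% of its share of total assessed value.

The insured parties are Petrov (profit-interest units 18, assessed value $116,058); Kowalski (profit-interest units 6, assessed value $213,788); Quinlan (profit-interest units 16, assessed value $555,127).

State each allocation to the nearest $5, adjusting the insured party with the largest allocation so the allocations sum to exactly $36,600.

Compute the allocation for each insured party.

Profit-interest units total 40; assessed value total 884,973.
Composite weights (55% profit-interest units + 45% assessed value): Petrov 0.3065; Kowalski 0.1912; Quinlan 0.5023.
Proportional shares: Petrov 11,218.42; Kowalski 6,998.25; Quinlan 18,383.32.
Rounded to nearest $5: Petrov $11,220; Kowalski $7,000; Quinlan $18,385. Sum = $36,605.
Difference $36,600 − $36,605 = −$5 applied to largest allocation (Quinlan): Quinlan becomes $18,380.

Petrov: $11,220; Kowalski: $7,000; Quinlan: $18,380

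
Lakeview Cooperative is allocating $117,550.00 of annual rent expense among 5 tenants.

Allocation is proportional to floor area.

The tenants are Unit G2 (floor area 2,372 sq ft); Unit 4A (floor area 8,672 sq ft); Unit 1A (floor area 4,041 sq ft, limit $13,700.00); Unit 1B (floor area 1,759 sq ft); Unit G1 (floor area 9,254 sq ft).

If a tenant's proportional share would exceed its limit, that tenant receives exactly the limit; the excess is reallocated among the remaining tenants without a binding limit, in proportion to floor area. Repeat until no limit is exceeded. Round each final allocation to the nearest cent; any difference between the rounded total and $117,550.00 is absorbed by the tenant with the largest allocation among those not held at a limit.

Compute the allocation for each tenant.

Unit G2: $11,167.98 · Unit 4A: $40,830.00 · Unit 1A: $13,700.00 · Unit 1B: $8,281.82 · Unit G1: $43,570.20

Combined floor area = 26,098.
Unconstrained shares: Unit G2 10,683.9068; Unit 4A 39,060.2192; Unit 1A 18,201.3775; Unit 1B 7,922.8466; Unit G1 41,681.6499.
Held at cap: Unit 1A ($13,700.00); residual $103,850.00 reallocated over remaining floor area 22,057.
Shares after redistribution: Unit G2 11,167.9830 → $11,167.98; Unit 4A 40,829.99501 → $40,830.00; Unit 1B 8,281.8221 → $8,281.82; Unit G1 43,570.1999 → $43,570.20.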